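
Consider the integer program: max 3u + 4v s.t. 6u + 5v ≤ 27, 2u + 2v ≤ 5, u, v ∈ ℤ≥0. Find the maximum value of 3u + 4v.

8

(u,v)=(0,2): 6·0+5·2=10≤27, 2·0+2·2=4≤5, objective 8.
(u,v)=(1,1): 6·1+5·1=11≤27, 2·1+2·1=4≤5, objective 7.
(u,v)=(0,1): 6·0+5·1=5≤27, 2·0+2·1=2≤5, objective 4.
No feasible integer point exceeds 8.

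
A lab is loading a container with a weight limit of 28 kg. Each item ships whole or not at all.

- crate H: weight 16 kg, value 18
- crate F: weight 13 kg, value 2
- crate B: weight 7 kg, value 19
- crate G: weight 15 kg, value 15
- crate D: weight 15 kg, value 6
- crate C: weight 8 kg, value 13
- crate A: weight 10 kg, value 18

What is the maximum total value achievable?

50

Allowing fractional choices, the relaxed optimum would be about 53.4, but items are indivisible.
crate B + crate C + crate A: weight 7 + 8 + 10 = 25 ≤ 28, value 19 + 13 + 18 = 50.
crate B + crate A: weight 7 + 10 = 17 ≤ 28, value 19 + 18 = 37.
Best is crate B, crate C, and crate A with total value 50.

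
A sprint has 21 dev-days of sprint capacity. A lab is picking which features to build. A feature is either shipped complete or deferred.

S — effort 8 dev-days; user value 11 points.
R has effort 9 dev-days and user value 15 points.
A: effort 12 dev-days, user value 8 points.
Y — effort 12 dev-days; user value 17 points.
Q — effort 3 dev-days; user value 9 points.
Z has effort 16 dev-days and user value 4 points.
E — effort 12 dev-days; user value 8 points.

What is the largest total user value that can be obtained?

This is an integer program with binary decision variables.
S + R + Q: effort 8 + 9 + 3 = 20 ≤ 21, user value 11 + 15 + 9 = 35.
R + Y: effort 9 + 12 = 21 ≤ 21, user value 15 + 17 = 32.
S + Y: effort 8 + 12 = 20 ≤ 21, user value 11 + 17 = 28.
Best is S, R, and Q with total user value 35.

35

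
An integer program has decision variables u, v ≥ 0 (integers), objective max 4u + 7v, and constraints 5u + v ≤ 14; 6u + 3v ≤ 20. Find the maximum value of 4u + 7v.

Relaxing integrality, the LP optimum is 46.67 at (u,v) = (0, 6.67), which is not an integer point.
(u,v)=(0,6): 5·0+1·6=6≤14, 6·0+3·6=18≤20, objective 42.
(u,v)=(0,5): 5·0+1·5=5≤14, 6·0+3·5=15≤20, objective 35.
The best lattice point is (0,6), giving 42.

42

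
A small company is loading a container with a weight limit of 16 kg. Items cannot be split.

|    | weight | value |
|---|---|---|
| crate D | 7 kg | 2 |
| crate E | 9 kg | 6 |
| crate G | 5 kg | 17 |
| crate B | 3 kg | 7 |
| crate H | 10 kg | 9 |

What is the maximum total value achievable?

26

Treat it as a binary knapsack problem.
Allowing fractional choices, the relaxed optimum would be about 31.2, but items are indivisible.
crate D + crate G + crate B: weight 7 + 5 + 3 = 15 ≤ 16, value 2 + 17 + 7 = 26.
crate G + crate H: weight 5 + 10 = 15 ≤ 16, value 17 + 9 = 26.
The maximum value is 26; one optimal choice is crate D, crate G, and crate B.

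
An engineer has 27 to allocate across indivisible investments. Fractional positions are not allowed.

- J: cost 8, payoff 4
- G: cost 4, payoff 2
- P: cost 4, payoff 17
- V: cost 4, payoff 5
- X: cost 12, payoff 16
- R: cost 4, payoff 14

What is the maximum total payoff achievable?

52

P + V + X + R: cost 4 + 4 + 12 + 4 = 24 ≤ 27, payoff 17 + 5 + 16 + 14 = 52.
G + P + X + R: cost 4 + 4 + 12 + 4 = 24 ≤ 27, payoff 2 + 17 + 16 + 14 = 49.
Best is P, V, X, and R with total payoff 52.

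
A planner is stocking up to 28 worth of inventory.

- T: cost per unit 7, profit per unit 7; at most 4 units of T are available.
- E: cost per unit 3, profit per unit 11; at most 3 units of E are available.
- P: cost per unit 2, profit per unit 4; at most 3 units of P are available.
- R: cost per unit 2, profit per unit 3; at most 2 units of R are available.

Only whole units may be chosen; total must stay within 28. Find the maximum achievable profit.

E has the best ratio (11/3); taking only E gives at most 3×11 = 33 (stopped by the supply cap of 3).
Mixing does better — 1×T, 3×E, 3×P, and 2×R: cost 26 ≤ 28, profit 1·7 + 3·11 + 3·4 + 2·3 = 58.

58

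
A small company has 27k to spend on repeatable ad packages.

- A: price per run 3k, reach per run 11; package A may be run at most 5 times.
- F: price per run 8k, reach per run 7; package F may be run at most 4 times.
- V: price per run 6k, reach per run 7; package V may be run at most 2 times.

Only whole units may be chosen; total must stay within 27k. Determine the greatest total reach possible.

69

A has the best ratio (11/3); taking only A gives at most 5×11 = 55 (stopped by the supply cap of 5).
Mixing does better — 5×A and 2×V: price 27 ≤ 27, reach 5·11 + 2·7 = 69.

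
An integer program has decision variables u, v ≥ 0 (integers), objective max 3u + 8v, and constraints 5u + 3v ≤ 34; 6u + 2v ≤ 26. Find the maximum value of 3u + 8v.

Relaxing integrality, the LP optimum is 90.67 at (u,v) = (0, 11.3), which is not an integer point.
(u,v)=(0,11): 5·0+3·11=33≤34, 6·0+2·11=22≤26, objective 88.
(u,v)=(0,10): 5·0+3·10=30≤34, 6·0+2·10=20≤26, objective 80.
No feasible integer point exceeds 88.

88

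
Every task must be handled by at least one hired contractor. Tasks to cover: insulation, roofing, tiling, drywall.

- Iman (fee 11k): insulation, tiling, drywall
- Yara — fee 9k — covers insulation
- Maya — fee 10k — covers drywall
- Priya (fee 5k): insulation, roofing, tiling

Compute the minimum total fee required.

Choose Maya and Priya: together they cover insulation, roofing, tiling, drywall — every task.
Total fee: 10 + 5 = 15.
No cover costs less than 15.

15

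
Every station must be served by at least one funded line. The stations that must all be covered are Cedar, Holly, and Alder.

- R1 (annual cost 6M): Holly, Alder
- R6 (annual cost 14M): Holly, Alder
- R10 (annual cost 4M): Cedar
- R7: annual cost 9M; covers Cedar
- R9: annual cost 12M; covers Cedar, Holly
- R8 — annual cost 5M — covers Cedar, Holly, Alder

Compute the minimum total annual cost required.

5

R8 alone covers Cedar, Holly, Alder — every station.
Total annual cost: 5.
No cover costs less than 5.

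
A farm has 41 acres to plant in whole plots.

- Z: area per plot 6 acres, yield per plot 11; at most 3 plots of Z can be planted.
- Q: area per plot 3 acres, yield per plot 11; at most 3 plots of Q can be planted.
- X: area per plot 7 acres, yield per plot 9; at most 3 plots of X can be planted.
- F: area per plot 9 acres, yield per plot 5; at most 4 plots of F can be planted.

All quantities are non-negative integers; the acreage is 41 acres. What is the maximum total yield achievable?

This is a bounded integer knapsack.
3×Z, 3×Q, and 2×X: area 41 ≤ 41, yield 3·11 + 3·11 + 2·9 = 84.
3×Z, 3×Q, and 1×X: area 34 ≤ 41, yield 3·11 + 3·11 + 1·9 = 75.
Best is 84.

84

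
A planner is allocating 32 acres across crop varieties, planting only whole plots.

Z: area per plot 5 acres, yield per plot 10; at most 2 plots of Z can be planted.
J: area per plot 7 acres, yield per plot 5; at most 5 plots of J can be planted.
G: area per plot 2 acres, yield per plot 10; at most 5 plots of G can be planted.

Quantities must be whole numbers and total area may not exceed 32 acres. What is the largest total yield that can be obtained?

This is a bounded integer knapsack.
G has the best ratio (10/2); taking only G gives at most 5×10 = 50 (stopped by the supply cap of 5).
Mixing does better — 2×Z, 1×J, and 5×G: area 27 ≤ 32, yield 2·10 + 1·5 + 5·10 = 75.

75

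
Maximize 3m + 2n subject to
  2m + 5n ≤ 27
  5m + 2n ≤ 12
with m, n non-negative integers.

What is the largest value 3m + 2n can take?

Relaxing integrality, the LP optimum is 11.43 at (m,n) = (0.286, 5.29), which is not an integer point.
(m,n)=(0,5): 2·0+5·5=25≤27, 5·0+2·5=10≤12, objective 10.
(m,n)=(0,4): 2·0+5·4=20≤27, 5·0+2·4=8≤12, objective 8.
No feasible integer point exceeds 10.

10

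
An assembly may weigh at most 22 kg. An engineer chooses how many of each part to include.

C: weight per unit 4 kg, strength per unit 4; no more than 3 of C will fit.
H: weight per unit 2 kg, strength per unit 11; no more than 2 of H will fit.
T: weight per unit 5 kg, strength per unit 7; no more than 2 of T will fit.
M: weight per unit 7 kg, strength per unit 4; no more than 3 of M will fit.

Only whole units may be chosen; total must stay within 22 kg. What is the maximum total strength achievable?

44

Take 2×C, 2×H, and 2×T: weight 22 ≤ 22, strength 2·4 + 2·11 + 2·7 = 44.
H has the best ratio (11/2) and is taken to its limit of 2; remaining capacity is filled optimally with the others.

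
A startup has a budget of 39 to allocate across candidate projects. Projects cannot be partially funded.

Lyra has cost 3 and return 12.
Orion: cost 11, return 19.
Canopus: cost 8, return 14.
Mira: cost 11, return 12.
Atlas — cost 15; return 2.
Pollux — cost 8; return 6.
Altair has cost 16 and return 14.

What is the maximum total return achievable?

This is an integer program with binary decision variables.
Lyra + Orion + Canopus + Mira: cost 3 + 11 + 8 + 11 = 33 ≤ 39, return 12 + 19 + 14 + 12 = 57.
Lyra + Orion + Canopus + Altair: cost 3 + 11 + 8 + 16 = 38 ≤ 39, return 12 + 19 + 14 + 14 = 59.
Best is Lyra, Orion, Canopus, and Altair with total return 59.

59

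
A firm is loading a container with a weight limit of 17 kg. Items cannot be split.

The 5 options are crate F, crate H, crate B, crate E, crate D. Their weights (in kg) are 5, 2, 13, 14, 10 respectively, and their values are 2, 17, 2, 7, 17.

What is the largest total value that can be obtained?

36

Take crate F, crate H, and crate D: weight 5 + 2 + 10 = 17 ≤ 17, value 2 + 17 + 17 = 36.
No other feasible combination does better.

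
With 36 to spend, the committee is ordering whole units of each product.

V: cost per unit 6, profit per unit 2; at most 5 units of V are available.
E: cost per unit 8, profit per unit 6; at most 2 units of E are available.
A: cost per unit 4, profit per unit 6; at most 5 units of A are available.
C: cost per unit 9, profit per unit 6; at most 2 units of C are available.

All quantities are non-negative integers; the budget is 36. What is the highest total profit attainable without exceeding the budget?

A has the best ratio (6/4); taking only A gives at most 5×6 = 30 (stopped by the supply cap of 5).
Mixing does better — 2×E and 5×A: cost 36 ≤ 36, profit 2·6 + 5·6 = 42.

42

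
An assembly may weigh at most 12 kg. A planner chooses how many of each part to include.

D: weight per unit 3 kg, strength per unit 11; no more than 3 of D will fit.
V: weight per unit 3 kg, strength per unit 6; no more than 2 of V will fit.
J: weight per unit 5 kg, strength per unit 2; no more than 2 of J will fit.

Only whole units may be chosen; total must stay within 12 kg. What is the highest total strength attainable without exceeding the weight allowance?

39

This is a bounded integer knapsack.
D has the best ratio (11/3); taking only D gives at most 3×11 = 33 (stopped by the supply cap of 3).
Mixing does better — 3×D and 1×V: weight 12 ≤ 12, strength 3·11 + 1·6 = 39.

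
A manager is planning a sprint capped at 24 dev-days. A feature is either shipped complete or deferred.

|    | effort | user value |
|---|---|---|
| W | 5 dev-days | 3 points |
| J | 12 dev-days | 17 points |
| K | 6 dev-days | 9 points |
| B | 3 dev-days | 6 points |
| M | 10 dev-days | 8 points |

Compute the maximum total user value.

32

Allowing fractional choices, the relaxed optimum would be about 34.4, but features are indivisible.
J + K: effort 12 + 6 = 18 ≤ 24, user value 17 + 9 = 26.
W + J + K: effort 5 + 12 + 6 = 23 ≤ 24, user value 3 + 17 + 9 = 29.
J + K + B: effort 12 + 6 + 3 = 21 ≤ 24, user value 17 + 9 + 6 = 32.
Best is J, K, and B with total user value 32.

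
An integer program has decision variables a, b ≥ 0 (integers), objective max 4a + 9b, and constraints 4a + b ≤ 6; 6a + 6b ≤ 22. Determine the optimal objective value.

27

Relaxing integrality, the LP optimum is 33.00 at (a,b) = (0, 3.67), which is not an integer point.
(a,b)=(0,3): 4·0+1·3=3≤6, 6·0+6·3=18≤22, objective 27.
(a,b)=(1,2): 4·1+1·2=6≤6, 6·1+6·2=18≤22, objective 22.
(a,b)=(0,2): 4·0+1·2=2≤6, 6·0+6·2=12≤22, objective 18.
The best lattice point is (0,3), giving 27.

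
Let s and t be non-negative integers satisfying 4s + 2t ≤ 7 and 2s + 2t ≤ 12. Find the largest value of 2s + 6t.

18

(s,t)=(0,3): 4·0+2·3=6≤7, 2·0+2·3=6≤12, objective 18.
(s,t)=(0,2): 4·0+2·2=4≤7, 2·0+2·2=4≤12, objective 12.
Maximum is 18 at (s,t)=(0,3).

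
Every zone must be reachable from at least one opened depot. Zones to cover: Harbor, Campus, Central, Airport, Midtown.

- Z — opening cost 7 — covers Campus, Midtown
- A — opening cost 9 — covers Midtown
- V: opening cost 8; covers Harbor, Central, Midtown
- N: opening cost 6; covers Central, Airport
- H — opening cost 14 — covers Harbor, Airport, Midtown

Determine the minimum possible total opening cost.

Choose Z, V, and N: together they cover Harbor, Campus, Central, Airport, Midtown — every zone.
Total opening cost: 7 + 8 + 6 = 21.
No cover costs less than 21.

21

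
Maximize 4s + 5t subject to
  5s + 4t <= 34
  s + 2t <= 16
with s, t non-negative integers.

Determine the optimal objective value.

The continuous relaxation peaks at (0.667, 7.67) with value 41.00; rounding to a feasible lattice point costs some objective.
(s,t)=(0,8): 5·0+4·8=32≤34, 1·0+2·8=16≤16, objective 40.
(s,t)=(1,7): 5·1+4·7=33≤34, 1·1+2·7=15≤16, objective 39.
(s,t)=(0,7): 5·0+4·7=28≤34, 1·0+2·7=14≤16, objective 35.
(s,t)=(1,6): 5·1+4·6=29≤34, 1·1+2·6=13≤16, objective 34.
No feasible integer point exceeds 40.

40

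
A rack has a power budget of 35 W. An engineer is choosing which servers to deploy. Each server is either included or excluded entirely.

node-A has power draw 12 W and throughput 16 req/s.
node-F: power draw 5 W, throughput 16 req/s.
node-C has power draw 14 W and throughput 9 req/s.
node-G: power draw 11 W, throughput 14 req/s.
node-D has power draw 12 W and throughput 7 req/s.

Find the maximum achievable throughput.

node-A + node-F + node-C: power draw 12 + 5 + 14 = 31 ≤ 35, throughput 16 + 16 + 9 = 41.
node-A + node-F + node-G: power draw 12 + 5 + 11 = 28 ≤ 35, throughput 16 + 16 + 14 = 46.
Best is node-A, node-F, and node-G with total throughput 46.

46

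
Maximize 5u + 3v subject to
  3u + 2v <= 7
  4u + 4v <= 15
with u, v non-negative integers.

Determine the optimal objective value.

11

Relaxing integrality, the LP optimum is 11.67 at (u,v) = (2.33, 0), which is not an integer point.
(u,v)=(1,2): 3·1+2·2=7≤7, 4·1+4·2=12≤15, objective 11.
(u,v)=(2,0): 3·2+2·0=6≤7, 4·2+4·0=8≤15, objective 10.
(u,v)=(0,3): 3·0+2·3=6≤7, 4·0+4·3=12≤15, objective 9.
(u,v)=(1,1): 3·1+2·1=5≤7, 4·1+4·1=8≤15, objective 8.
The best lattice point is (1,2), giving 11.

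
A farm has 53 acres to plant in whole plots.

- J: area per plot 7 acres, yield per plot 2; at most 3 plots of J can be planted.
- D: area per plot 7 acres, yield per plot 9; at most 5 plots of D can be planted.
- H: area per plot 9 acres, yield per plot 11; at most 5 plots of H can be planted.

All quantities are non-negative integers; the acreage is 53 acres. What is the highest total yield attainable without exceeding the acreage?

This is a bounded integer knapsack.
5×D and 2×H: area 53 ≤ 53, yield 5·9 + 2·11 = 67.
1×D and 5×H: area 52 ≤ 53, yield 1·9 + 5·11 = 64.
Best is 67.

67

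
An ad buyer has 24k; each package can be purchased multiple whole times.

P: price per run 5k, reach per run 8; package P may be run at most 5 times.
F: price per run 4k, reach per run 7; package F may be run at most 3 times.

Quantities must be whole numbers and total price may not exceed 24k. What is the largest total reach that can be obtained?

Take 4×P and 1×F: price 24 ≤ 24, reach 4·8 + 1·7 = 39.
No other integer combination yields more.

39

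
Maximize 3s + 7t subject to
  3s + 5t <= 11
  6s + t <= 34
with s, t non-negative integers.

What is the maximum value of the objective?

The continuous relaxation peaks at (0, 2.2) with value 15.40; rounding to a feasible lattice point costs some objective.
(s,t)=(0,2): 3·0+5·2=10≤11, 6·0+1·2=2≤34, objective 14.
(s,t)=(1,1): 3·1+5·1=8≤11, 6·1+1·1=7≤34, objective 10.
No feasible integer point exceeds 14.

14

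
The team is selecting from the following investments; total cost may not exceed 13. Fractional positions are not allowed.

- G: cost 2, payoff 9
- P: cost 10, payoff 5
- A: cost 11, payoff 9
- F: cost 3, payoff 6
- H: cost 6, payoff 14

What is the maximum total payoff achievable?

29

Allowing fractional choices, the relaxed optimum would be about 30.6, but investments are indivisible.
G + H: cost 2 + 6 = 8 ≤ 13, payoff 9 + 14 = 23.
G + F + H: cost 2 + 3 + 6 = 11 ≤ 13, payoff 9 + 6 + 14 = 29.
F + H: cost 3 + 6 = 9 ≤ 13, payoff 6 + 14 = 20.
Best is G, F, and H with total payoff 29.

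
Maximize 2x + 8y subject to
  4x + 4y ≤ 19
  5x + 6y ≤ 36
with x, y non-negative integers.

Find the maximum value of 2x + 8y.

The continuous relaxation peaks at (0, 4.75) with value 38.00; rounding to a feasible lattice point costs some objective.
(x,y)=(0,4): 4·0+4·4=16≤19, 5·0+6·4=24≤36, objective 32.
(x,y)=(1,3): 4·1+4·3=16≤19, 5·1+6·3=23≤36, objective 26.
No feasible integer point exceeds 32.

32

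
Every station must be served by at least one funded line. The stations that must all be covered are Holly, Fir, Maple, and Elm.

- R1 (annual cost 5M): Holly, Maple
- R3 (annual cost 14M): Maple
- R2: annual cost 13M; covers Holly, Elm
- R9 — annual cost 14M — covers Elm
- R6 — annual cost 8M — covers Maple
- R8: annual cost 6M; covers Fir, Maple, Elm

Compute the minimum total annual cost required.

11

Choose R1 and R8: together they cover Holly, Fir, Maple, Elm — every station.
Total annual cost: 5 + 6 = 11.
No cover costs less than 11.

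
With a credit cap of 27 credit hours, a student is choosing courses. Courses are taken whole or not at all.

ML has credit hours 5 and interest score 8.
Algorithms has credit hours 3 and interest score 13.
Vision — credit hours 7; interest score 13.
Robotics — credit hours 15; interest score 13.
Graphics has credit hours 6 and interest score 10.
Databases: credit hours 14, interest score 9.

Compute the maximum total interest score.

Treat it as a binary knapsack problem.
Algorithms + Vision + Graphics: credit hours 3 + 7 + 6 = 16 ≤ 27, interest score 13 + 13 + 10 = 36.
ML + Algorithms + Vision + Graphics: credit hours 5 + 3 + 7 + 6 = 21 ≤ 27, interest score 8 + 13 + 13 + 10 = 44.
Algorithms + Vision + Robotics: credit hours 3 + 7 + 15 = 25 ≤ 27, interest score 13 + 13 + 13 = 39.
Best is ML, Algorithms, Vision, and Graphics with total interest score 44.

44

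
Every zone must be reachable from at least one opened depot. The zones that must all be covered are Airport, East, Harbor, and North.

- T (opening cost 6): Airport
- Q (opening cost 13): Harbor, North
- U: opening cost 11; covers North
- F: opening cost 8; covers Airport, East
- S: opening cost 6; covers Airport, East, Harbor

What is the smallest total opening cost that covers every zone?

17

Choose U and S: together they cover Airport, East, Harbor, North — every zone.
Total opening cost: 11 + 6 = 17.
No cover costs less than 17.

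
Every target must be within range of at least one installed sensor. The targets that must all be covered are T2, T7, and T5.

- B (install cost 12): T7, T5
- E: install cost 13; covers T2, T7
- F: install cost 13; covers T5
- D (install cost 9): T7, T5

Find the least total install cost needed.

This is an integer covering problem.
Choose E and D: together they cover T2, T7, T5 — every target.
Total install cost: 13 + 9 = 22.

22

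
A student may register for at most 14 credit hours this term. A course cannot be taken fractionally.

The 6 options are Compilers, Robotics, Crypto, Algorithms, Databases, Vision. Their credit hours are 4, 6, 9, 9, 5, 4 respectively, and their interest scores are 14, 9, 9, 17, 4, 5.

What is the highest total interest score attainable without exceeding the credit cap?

31

Treat it as a binary knapsack problem.
Allowing fractional choices, the relaxed optimum would be about 32.5, but courses are indivisible.
Compilers + Algorithms: credit hours 4 + 9 = 13 ≤ 14, interest score 14 + 17 = 31.
Compilers + Robotics + Vision: credit hours 4 + 6 + 4 = 14 ≤ 14, interest score 14 + 9 + 5 = 28.
Best is Compilers and Algorithms with total interest score 31.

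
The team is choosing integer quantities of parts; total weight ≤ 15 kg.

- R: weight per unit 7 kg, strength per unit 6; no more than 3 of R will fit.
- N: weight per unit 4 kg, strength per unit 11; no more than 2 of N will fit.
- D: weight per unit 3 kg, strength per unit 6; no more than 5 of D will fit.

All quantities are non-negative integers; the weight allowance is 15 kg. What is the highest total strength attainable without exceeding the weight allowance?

34

This is a bounded integer knapsack.
N has the best ratio (11/4); taking only N gives at most 2×11 = 22 (stopped by the supply cap of 2).
Mixing does better — 2×N and 2×D: weight 14 ≤ 15, strength 2·11 + 2·6 = 34.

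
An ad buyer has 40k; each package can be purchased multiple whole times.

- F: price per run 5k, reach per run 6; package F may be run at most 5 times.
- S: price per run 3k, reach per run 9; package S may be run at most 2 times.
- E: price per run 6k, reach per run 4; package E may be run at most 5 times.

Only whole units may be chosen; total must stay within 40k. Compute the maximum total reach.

This is a bounded integer knapsack.
S has the best ratio (9/3); taking only S gives at most 2×9 = 18 (stopped by the supply cap of 2).
Mixing does better — 5×F, 2×S, and 1×E: price 37 ≤ 40, reach 5·6 + 2·9 + 1·4 = 52.

52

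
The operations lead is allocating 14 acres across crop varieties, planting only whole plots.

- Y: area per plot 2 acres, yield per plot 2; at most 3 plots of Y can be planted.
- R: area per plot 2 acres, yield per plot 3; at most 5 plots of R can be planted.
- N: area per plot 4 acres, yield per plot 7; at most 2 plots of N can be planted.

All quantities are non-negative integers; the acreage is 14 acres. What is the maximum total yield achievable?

Take 3×R and 2×N: area 14 ≤ 14, yield 3·3 + 2·7 = 23.
N has the best ratio (7/4) and is taken to its limit of 2; remaining capacity is filled optimally with the others.

23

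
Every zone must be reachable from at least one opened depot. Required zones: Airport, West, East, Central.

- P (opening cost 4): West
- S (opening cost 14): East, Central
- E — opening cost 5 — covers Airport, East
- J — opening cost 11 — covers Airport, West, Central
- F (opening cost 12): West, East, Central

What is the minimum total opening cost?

16

The greedy cost-per-new-zone heuristic would pick E, P, and J for 20, but a cheaper cover exists.
Choose E and J: together they cover Airport, West, East, Central — every zone.
Total opening cost: 5 + 11 = 16.
No cover costs less than 16.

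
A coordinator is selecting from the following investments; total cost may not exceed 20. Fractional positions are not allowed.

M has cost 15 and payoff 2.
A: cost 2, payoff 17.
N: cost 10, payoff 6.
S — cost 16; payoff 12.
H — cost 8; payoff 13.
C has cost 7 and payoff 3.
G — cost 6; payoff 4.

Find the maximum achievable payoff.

36

A + H + G: cost 2 + 8 + 6 = 16 ≤ 20, payoff 17 + 13 + 4 = 34.
A + N + H: cost 2 + 10 + 8 = 20 ≤ 20, payoff 17 + 6 + 13 = 36.
A + H + C: cost 2 + 8 + 7 = 17 ≤ 20, payoff 17 + 13 + 3 = 33.
Best is A, N, and H with total payoff 36.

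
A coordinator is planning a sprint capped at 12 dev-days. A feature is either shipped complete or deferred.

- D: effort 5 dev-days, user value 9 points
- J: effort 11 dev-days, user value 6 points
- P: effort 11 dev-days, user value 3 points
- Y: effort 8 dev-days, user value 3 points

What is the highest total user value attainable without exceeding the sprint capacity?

Allowing fractional choices, the relaxed optimum would be about 12.8, but features are indivisible.
Y: effort 8 ≤ 12, user value 3.
J: effort 11 ≤ 12, user value 6.
D: effort 5 ≤ 12, user value 9.
Best is D with total user value 9.

9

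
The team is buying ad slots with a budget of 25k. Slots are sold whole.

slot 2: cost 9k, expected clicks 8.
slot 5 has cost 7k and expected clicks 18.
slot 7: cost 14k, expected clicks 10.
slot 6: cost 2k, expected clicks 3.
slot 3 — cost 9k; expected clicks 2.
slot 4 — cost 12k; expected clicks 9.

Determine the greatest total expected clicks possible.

Allowing fractional choices, the relaxed optimum would be about 34.2, but ad slots are indivisible.
slot 5 + slot 7 + slot 6: cost 7 + 14 + 2 = 23 ≤ 25, expected clicks 18 + 10 + 3 = 31.
slot 5 + slot 6 + slot 4: cost 7 + 2 + 12 = 21 ≤ 25, expected clicks 18 + 3 + 9 = 30.
Best is slot 5, slot 7, and slot 6 with total expected clicks 31.

31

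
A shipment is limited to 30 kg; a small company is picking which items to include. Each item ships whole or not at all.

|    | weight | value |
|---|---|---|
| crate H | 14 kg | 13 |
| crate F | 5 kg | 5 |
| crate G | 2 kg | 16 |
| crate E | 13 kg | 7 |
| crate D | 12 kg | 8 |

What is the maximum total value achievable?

This is a 0-1 knapsack instance.
Allowing fractional choices, the relaxed optimum would be about 40.0, but items are indivisible.
crate H + crate F + crate G: weight 14 + 5 + 2 = 21 ≤ 30, value 13 + 5 + 16 = 34.
crate H + crate G + crate E: weight 14 + 2 + 13 = 29 ≤ 30, value 13 + 16 + 7 = 36.
crate H + crate G + crate D: weight 14 + 2 + 12 = 28 ≤ 30, value 13 + 16 + 8 = 37.
Best is crate H, crate G, and crate D with total value 37.

37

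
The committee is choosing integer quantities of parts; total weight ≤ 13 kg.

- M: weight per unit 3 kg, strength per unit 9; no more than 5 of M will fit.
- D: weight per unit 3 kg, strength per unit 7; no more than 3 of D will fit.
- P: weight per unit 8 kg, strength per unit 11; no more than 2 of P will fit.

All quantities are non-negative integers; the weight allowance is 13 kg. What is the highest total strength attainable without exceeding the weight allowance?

4×M: weight 12 ≤ 13, strength 4·9 = 36.
3×M and 1×D: weight 12 ≤ 13, strength 3·9 + 1·7 = 34.
Best is 36.

36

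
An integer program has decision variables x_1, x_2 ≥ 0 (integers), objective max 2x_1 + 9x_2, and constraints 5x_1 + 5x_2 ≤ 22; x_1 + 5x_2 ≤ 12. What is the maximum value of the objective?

22

Relaxing integrality, the LP optimum is 22.10 at (x_1,x_2) = (2.5, 1.9), which is not an integer point.
(x_1,x_2)=(2,2): 5·2+5·2=20≤22, 1·2+5·2=12≤12, objective 22.
(x_1,x_2)=(1,2): 5·1+5·2=15≤22, 1·1+5·2=11≤12, objective 20.
(x_1,x_2)=(3,1): 5·3+5·1=20≤22, 1·3+5·1=8≤12, objective 15.
(x_1,x_2)=(2,1): 5·2+5·1=15≤22, 1·2+5·1=7≤12, objective 13.
The best lattice point is (2,2), giving 22.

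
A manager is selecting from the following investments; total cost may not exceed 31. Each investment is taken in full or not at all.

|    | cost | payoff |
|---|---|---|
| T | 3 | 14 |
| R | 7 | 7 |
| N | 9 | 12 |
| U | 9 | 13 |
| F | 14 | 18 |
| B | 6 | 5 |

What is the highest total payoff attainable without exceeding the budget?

Take T, R, N, and U: cost 3 + 7 + 9 + 9 = 28 ≤ 31, payoff 14 + 7 + 12 + 13 = 46.
No other feasible combination does better.

46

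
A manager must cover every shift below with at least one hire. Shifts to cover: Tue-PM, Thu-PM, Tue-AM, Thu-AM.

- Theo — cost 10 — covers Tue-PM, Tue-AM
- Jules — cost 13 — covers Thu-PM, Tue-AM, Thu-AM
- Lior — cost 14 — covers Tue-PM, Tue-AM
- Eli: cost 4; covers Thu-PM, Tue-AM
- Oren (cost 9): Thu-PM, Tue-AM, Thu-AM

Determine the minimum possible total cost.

19

This is a weighted set-cover instance.
The greedy cost-per-new-shift heuristic would pick Eli, Oren, and Theo for 23, but a cheaper cover exists.
Choose Theo and Oren: together they cover Tue-PM, Thu-PM, Tue-AM, Thu-AM — every shift.
Total cost: 10 + 9 = 19.
No cover costs less than 19.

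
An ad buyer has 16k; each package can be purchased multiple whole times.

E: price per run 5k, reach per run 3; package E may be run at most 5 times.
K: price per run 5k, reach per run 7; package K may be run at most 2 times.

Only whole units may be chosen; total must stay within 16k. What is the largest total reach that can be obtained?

1×E and 2×K: price 15 ≤ 16, reach 1·3 + 2·7 = 17.
2×K: price 10 ≤ 16, reach 2·7 = 14.
Best is 17.

17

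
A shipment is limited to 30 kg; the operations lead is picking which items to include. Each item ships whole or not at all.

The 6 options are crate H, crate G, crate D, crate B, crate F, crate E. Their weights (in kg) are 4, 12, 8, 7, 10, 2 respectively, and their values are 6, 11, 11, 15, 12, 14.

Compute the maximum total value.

52

Allowing fractional choices, the relaxed optimum would be about 56.8, but items are indivisible.
crate D + crate B + crate F + crate E: weight 8 + 7 + 10 + 2 = 27 ≤ 30, value 11 + 15 + 12 + 14 = 52.
crate H + crate B + crate F + crate E: weight 4 + 7 + 10 + 2 = 23 ≤ 30, value 6 + 15 + 12 + 14 = 47.
crate G + crate D + crate B + crate E: weight 12 + 8 + 7 + 2 = 29 ≤ 30, value 11 + 11 + 15 + 14 = 51.
Best is crate D, crate B, crate F, and crate E with total value 52.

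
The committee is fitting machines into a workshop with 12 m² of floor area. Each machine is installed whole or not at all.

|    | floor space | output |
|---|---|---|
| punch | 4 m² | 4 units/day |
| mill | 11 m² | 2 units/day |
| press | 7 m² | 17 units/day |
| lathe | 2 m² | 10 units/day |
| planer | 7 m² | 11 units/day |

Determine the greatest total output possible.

27

Allowing fractional choices, the relaxed optimum would be about 31.7, but machines are indivisible.
punch + press: floor space 4 + 7 = 11 ≤ 12, output 4 + 17 = 21.
lathe + planer: floor space 2 + 7 = 9 ≤ 12, output 10 + 11 = 21.
press + lathe: floor space 7 + 2 = 9 ≤ 12, output 17 + 10 = 27.
Best is press and lathe with total output 27.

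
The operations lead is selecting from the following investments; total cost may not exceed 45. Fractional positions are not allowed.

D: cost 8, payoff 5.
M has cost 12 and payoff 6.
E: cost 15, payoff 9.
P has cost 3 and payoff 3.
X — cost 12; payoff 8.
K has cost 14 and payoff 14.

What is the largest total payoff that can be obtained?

34

Allowing fractional choices, the relaxed optimum would be about 34.8, but investments are indivisible.
E + P + X + K: cost 15 + 3 + 12 + 14 = 44 ≤ 45, payoff 9 + 3 + 8 + 14 = 34.
D + E + P + K: cost 8 + 15 + 3 + 14 = 40 ≤ 45, payoff 5 + 9 + 3 + 14 = 31.
M + E + P + K: cost 12 + 15 + 3 + 14 = 44 ≤ 45, payoff 6 + 9 + 3 + 14 = 32.
Best is E, P, X, and K with total payoff 34.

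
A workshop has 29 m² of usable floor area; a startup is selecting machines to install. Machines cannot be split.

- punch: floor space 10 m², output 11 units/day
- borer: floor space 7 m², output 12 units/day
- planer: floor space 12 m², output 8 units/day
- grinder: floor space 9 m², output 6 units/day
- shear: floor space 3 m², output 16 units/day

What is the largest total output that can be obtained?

45

This is a 0-1 knapsack instance.
punch + borer + shear: floor space 10 + 7 + 3 = 20 ≤ 29, output 11 + 12 + 16 = 39.
borer + planer + shear: floor space 7 + 12 + 3 = 22 ≤ 29, output 12 + 8 + 16 = 36.
punch + borer + grinder + shear: floor space 10 + 7 + 9 + 3 = 29 ≤ 29, output 11 + 12 + 6 + 16 = 45.
Best is punch, borer, grinder, and shear with total output 45.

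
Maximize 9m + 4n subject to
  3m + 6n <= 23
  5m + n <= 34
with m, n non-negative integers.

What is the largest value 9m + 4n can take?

(m,n)=(6,0): 3·6+6·0=18≤23, 5·6+1·0=30≤34, objective 54.
(m,n)=(5,1): 3·5+6·1=21≤23, 5·5+1·1=26≤34, objective 49.
The best lattice point is (6,0), giving 54.

54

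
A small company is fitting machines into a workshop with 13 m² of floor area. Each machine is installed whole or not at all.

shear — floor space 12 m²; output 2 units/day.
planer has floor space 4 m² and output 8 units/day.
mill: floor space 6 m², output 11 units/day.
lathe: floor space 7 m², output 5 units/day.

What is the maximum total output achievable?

Take planer and mill: floor space 4 + 6 = 10 ≤ 13, output 8 + 11 = 19.
No other feasible combination does better.

19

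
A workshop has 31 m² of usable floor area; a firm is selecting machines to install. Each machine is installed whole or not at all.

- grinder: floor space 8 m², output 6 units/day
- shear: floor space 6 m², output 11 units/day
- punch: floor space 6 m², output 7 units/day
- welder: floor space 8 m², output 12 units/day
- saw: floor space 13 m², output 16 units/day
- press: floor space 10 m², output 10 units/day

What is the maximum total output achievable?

40

Allowing fractional choices, the relaxed optimum would be about 43.7, but machines are indivisible.
shear + punch + welder + press: floor space 6 + 6 + 8 + 10 = 30 ≤ 31, output 11 + 7 + 12 + 10 = 40.
shear + welder + saw: floor space 6 + 8 + 13 = 27 ≤ 31, output 11 + 12 + 16 = 39.
Best is shear, punch, welder, and press with total output 40.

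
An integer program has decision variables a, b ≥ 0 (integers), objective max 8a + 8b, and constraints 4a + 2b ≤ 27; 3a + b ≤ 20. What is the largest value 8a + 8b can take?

(a,b)=(0,13): 4·0+2·13=26≤27, 3·0+1·13=13≤20, objective 104.
(a,b)=(0,12): 4·0+2·12=24≤27, 3·0+1·12=12≤20, objective 96.
Maximum is 104 at (a,b)=(0,13).

104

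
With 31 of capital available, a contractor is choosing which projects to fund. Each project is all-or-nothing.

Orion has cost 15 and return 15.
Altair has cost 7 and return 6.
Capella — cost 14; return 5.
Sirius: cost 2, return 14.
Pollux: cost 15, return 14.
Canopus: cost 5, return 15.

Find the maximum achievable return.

Take Orion, Altair, Sirius, and Canopus: cost 15 + 7 + 2 + 5 = 29 ≤ 31, return 15 + 6 + 14 + 15 = 50.
No other feasible combination does better.

50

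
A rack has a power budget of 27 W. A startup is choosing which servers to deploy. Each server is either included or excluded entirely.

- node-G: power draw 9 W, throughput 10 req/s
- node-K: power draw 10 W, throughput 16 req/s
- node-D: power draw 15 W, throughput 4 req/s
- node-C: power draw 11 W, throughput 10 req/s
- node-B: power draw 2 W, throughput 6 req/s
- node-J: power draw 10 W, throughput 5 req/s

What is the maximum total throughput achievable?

Allowing fractional choices, the relaxed optimum would be about 37.5, but servers are indivisible.
node-K + node-C + node-B: power draw 10 + 11 + 2 = 23 ≤ 27, throughput 16 + 10 + 6 = 32.
node-G + node-K + node-B: power draw 9 + 10 + 2 = 21 ≤ 27, throughput 10 + 16 + 6 = 32.
The maximum throughput is 32; one optimal choice is node-G, node-K, and node-B.

32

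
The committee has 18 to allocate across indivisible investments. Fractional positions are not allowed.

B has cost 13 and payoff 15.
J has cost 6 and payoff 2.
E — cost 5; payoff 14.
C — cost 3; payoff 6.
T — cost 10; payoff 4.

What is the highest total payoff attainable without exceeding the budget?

Allowing fractional choices, the relaxed optimum would be about 31.5, but investments are indivisible.
E + C + T: cost 5 + 3 + 10 = 18 ≤ 18, payoff 14 + 6 + 4 = 24.
B + E: cost 13 + 5 = 18 ≤ 18, payoff 15 + 14 = 29.
Best is B and E with total payoff 29.

29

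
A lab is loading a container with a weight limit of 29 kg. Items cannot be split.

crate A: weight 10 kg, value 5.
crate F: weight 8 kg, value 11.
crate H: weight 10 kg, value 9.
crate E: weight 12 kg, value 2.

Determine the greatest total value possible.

25

Allowing fractional choices, the relaxed optimum would be about 25.2, but items are indivisible.
crate A + crate F + crate H: weight 10 + 8 + 10 = 28 ≤ 29, value 5 + 11 + 9 = 25.
crate F + crate H: weight 8 + 10 = 18 ≤ 29, value 11 + 9 = 20.
Best is crate A, crate F, and crate H with total value 25.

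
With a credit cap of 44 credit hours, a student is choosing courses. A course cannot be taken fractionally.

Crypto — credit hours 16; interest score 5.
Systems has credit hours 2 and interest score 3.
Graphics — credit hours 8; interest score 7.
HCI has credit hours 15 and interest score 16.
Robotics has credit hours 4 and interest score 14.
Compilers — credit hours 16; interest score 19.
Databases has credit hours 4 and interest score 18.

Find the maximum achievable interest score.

70

Allowing fractional choices, the relaxed optimum would be about 72.6, but courses are indivisible.
HCI + Robotics + Compilers + Databases: credit hours 15 + 4 + 16 + 4 = 39 ≤ 44, interest score 16 + 14 + 19 + 18 = 67.
Systems + Graphics + Robotics + Compilers + Databases: credit hours 2 + 8 + 4 + 16 + 4 = 34 ≤ 44, interest score 3 + 7 + 14 + 19 + 18 = 61.
Systems + HCI + Robotics + Compilers + Databases: credit hours 2 + 15 + 4 + 16 + 4 = 41 ≤ 44, interest score 3 + 16 + 14 + 19 + 18 = 70.
Best is Systems, HCI, Robotics, Compilers, and Databases with total interest score 70.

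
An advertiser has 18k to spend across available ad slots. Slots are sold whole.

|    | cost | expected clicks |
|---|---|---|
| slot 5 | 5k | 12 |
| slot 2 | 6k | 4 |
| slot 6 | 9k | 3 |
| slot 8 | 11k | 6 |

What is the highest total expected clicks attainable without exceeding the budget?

18

Allowing fractional choices, the relaxed optimum would be about 19.8, but ad slots are indivisible.
slot 5 + slot 2: cost 5 + 6 = 11 ≤ 18, expected clicks 12 + 4 = 16.
slot 5 + slot 8: cost 5 + 11 = 16 ≤ 18, expected clicks 12 + 6 = 18.
slot 5 + slot 6: cost 5 + 9 = 14 ≤ 18, expected clicks 12 + 3 = 15.
Best is slot 5 and slot 8 with total expected clicks 18.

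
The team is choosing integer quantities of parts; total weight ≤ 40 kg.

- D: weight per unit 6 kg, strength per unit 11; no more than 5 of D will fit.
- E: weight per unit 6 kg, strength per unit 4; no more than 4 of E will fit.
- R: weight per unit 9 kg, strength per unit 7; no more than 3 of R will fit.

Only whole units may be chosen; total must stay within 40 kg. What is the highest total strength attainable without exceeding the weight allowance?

This is a bounded integer knapsack.
D has the best ratio (11/6); taking only D gives at most 5×11 = 55 (stopped by the supply cap of 5).
Mixing does better — 5×D and 1×R: weight 39 ≤ 40, strength 5·11 + 1·7 = 62.

62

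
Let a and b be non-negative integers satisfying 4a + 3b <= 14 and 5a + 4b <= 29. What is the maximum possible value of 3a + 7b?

(a,b)=(0,4): 4·0+3·4=12≤14, 5·0+4·4=16≤29, objective 28.
(a,b)=(1,3): 4·1+3·3=13≤14, 5·1+4·3=17≤29, objective 24.
(a,b)=(0,3): 4·0+3·3=9≤14, 5·0+4·3=12≤29, objective 21.
Maximum is 28 at (a,b)=(0,4).

28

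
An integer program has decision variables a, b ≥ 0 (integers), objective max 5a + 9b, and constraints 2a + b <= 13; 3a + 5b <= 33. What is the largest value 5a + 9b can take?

(a,b)=(1,6) is feasible, giving 59.
(a,b)=(2,5) is feasible, giving 55.
No feasible integer point exceeds 59.

59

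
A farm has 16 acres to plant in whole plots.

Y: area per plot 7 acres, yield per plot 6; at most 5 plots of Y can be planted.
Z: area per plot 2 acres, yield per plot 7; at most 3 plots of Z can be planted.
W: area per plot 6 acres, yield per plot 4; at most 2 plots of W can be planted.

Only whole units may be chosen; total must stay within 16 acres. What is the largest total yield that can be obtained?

1×Y and 3×Z: area 13 ≤ 16, yield 1·6 + 3·7 = 27.
3×Z and 1×W: area 12 ≤ 16, yield 3·7 + 1·4 = 25.
Best is 27.

27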